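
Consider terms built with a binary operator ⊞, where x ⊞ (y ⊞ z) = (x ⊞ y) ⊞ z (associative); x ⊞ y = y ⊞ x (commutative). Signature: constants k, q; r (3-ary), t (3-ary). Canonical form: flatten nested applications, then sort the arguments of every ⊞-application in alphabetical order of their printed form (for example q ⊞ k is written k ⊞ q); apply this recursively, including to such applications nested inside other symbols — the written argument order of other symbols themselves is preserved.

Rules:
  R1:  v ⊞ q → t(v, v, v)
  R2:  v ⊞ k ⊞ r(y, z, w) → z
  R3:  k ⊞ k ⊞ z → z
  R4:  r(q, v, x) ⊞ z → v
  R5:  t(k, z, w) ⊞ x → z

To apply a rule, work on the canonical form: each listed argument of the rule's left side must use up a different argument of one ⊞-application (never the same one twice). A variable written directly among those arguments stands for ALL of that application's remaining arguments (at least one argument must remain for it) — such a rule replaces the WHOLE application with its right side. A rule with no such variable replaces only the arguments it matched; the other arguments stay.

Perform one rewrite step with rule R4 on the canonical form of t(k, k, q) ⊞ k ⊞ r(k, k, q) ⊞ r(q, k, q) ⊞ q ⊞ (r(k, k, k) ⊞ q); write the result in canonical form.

Canonical form:  k ⊞ q ⊞ q ⊞ r(k, k, k) ⊞ r(k, k, q) ⊞ r(q, k, q) ⊞ t(k, k, q)
R4 matches:  uses r(q, k, q);  v := k, x := q, z := k ⊞ q ⊞ q ⊞ r(k, k, k) ⊞ r(k, k, q) ⊞ t(k, k, q)
The variable takes the whole remainder — replace the entire application.
Result:  k

Answer: k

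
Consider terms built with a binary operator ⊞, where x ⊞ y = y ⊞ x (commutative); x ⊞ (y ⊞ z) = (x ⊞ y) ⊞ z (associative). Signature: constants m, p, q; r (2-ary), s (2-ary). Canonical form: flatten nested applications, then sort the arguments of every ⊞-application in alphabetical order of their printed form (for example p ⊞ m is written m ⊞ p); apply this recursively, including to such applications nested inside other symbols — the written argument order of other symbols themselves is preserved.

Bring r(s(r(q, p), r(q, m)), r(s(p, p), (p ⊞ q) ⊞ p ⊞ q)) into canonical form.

Focus inside:  (p ⊞ q) ⊞ p ⊞ q
Flatten:  p ⊞ q ⊞ p ⊞ q
Sort arguments:  p ⊞ p ⊞ q ⊞ q
Put back:  r(s(r(q, p), r(q, m)), r(s(p, p), p ⊞ p ⊞ q ⊞ q))

Answer: r(s(r(q, p), r(q, m)), r(s(p, p), p ⊞ p ⊞ q ⊞ q))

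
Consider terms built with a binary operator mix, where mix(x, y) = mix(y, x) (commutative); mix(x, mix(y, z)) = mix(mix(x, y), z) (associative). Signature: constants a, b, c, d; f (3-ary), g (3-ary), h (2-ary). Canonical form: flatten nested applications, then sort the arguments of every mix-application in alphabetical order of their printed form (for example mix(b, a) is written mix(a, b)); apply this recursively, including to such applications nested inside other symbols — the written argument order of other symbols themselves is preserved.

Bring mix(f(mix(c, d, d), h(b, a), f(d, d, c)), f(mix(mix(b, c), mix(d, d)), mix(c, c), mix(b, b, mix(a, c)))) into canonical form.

Inside:  f(mix(mix(b, c), mix(d, d)), mix(c, c), mix(b, b, mix(a, c)))  →  f(mix(b, c, d, d), mix(c, c), mix(a, b, b, c))
Sort arguments:  mix(f(mix(b, c, d, d), mix(c, c), mix(a, b, b, c)), f(mix(c, d, d), h(b, a), f(d, d, c)))

Answer: mix(f(mix(b, c, d, d), mix(c, c), mix(a, b, b, c)), f(mix(c, d, d), h(b, a), f(d, d, c)))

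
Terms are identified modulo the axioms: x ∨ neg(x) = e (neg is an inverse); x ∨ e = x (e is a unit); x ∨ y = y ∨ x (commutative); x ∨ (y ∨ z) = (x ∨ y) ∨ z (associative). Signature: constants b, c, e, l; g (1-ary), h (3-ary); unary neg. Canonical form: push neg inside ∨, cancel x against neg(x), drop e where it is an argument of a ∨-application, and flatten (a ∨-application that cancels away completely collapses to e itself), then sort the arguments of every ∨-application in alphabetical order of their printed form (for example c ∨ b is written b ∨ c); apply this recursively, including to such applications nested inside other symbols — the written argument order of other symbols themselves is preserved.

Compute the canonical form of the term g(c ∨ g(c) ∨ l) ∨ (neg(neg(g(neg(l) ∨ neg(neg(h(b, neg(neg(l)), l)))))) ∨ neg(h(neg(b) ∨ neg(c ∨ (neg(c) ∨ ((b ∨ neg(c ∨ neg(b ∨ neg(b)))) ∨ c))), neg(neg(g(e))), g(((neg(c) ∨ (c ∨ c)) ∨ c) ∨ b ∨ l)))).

Push neg inside:  distribute neg over ∨ and collapse double neg
Collect:  g(c ∨ g(c) ∨ l) ∨ g(h(b, l, l) ∨ neg(l)) ∨ neg(h(neg(b) ∨ neg(b), g(e), g(b ∨ c ∨ c ∨ l)))

Answer: g(c ∨ g(c) ∨ l) ∨ g(h(b, l, l) ∨ neg(l)) ∨ neg(h(neg(b) ∨ neg(b), g(e), g(b ∨ c ∨ c ∨ l)))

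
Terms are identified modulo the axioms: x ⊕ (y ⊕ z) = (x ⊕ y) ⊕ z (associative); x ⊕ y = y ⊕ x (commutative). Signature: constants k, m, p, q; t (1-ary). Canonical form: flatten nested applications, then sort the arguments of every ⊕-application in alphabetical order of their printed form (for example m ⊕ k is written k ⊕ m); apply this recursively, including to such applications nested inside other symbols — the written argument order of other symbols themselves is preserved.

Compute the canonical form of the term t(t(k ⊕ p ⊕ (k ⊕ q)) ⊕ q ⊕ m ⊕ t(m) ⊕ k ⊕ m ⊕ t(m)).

Work inside:  t(k ⊕ p ⊕ (k ⊕ q)) ⊕ q ⊕ m ⊕ t(m) ⊕ k ⊕ m ⊕ t(m)
Inside:  t(k ⊕ p ⊕ (k ⊕ q))  →  t(k ⊕ k ⊕ p ⊕ q)
Sort arguments:  k ⊕ m ⊕ m ⊕ q ⊕ t(k ⊕ k ⊕ p ⊕ q) ⊕ t(m) ⊕ t(m)
Rebuild:  t(k ⊕ m ⊕ m ⊕ q ⊕ t(k ⊕ k ⊕ p ⊕ q) ⊕ t(m) ⊕ t(m))

Answer: t(k ⊕ m ⊕ m ⊕ q ⊕ t(k ⊕ k ⊕ p ⊕ q) ⊕ t(m) ⊕ t(m))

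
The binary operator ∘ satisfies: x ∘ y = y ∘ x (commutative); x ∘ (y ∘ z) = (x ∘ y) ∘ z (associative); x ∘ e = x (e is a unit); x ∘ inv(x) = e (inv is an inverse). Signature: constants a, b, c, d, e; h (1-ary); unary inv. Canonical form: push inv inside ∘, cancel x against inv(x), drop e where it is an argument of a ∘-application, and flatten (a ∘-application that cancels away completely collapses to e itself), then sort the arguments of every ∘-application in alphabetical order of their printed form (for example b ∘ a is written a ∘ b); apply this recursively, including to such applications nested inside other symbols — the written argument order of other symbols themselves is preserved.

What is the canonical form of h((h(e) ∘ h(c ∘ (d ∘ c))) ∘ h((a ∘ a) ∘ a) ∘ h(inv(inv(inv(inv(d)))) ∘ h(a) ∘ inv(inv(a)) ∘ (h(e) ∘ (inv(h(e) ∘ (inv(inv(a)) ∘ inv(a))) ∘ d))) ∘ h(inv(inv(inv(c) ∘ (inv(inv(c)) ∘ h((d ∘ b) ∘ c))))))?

Answer: h(h(a ∘ a ∘ a) ∘ h(a ∘ d ∘ d ∘ h(a)) ∘ h(c ∘ c ∘ d) ∘ h(e) ∘ h(h(b ∘ c ∘ d)))

Derivation:
Work inside:  (h(e) ∘ h(c ∘ (d ∘ c))) ∘ h((a ∘ a) ∘ a) ∘ h(inv(inv(inv(inv(d)))) ∘ h(a) ∘ inv(inv(a)) ∘ (h(e) ∘ (inv(h(e) ∘ (inv(inv(a)) ∘ inv(a))) ∘ d))) ∘ h(inv(inv(inv(c) ∘ (inv(inv(c)) ∘ h((d ∘ b) ∘ c)))))
Push inv inside:  distribute inv over ∘ and collapse double inv
Collect terms:  h(e) ∘ h(c ∘ c ∘ d) ∘ h(a ∘ a ∘ a) ∘ h(a ∘ d ∘ d ∘ h(a)) ∘ h(h(b ∘ c ∘ d))
Sort:  h(a ∘ a ∘ a) ∘ h(a ∘ d ∘ d ∘ h(a)) ∘ h(c ∘ c ∘ d) ∘ h(e) ∘ h(h(b ∘ c ∘ d))
Put back:  h(h(a ∘ a ∘ a) ∘ h(a ∘ d ∘ d ∘ h(a)) ∘ h(c ∘ c ∘ d) ∘ h(e) ∘ h(h(b ∘ c ∘ d)))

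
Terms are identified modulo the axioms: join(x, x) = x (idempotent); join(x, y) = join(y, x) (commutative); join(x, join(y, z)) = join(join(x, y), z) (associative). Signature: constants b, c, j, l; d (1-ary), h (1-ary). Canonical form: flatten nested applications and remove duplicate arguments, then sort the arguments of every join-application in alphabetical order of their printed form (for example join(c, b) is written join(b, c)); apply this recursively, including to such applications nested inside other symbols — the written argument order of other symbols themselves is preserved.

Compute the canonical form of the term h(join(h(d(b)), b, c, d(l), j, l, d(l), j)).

Answer: h(join(b, c, d(l), h(d(b)), j, l))

Derivation:
Descend into:  join(h(d(b)), b, c, d(l), j, l, d(l), j)
Drop duplicates:  drop duplicate d(l), j
Order the arguments:  join(b, c, d(l), h(d(b)), j, l)
Rebuild:  h(join(b, c, d(l), h(d(b)), j, l))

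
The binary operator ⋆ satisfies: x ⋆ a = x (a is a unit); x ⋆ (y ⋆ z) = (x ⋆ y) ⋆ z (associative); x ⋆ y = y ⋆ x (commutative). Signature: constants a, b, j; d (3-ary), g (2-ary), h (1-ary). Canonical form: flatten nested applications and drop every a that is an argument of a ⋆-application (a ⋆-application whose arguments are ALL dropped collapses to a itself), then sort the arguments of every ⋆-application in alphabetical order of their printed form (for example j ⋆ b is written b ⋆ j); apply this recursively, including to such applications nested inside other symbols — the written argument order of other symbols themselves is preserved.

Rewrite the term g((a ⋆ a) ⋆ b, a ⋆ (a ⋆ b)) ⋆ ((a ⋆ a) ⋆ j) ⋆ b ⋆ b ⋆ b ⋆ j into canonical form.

Merge nested applications:  g((a ⋆ a) ⋆ b, a ⋆ (a ⋆ b)) ⋆ a ⋆ a ⋆ j ⋆ b ⋆ b ⋆ b ⋆ j
Inside:  g((a ⋆ a) ⋆ b, a ⋆ (a ⋆ b))  →  g(b, b)
Unit:  drop a (×2)
Order the arguments:  b ⋆ b ⋆ b ⋆ g(b, b) ⋆ j ⋆ j

Answer: b ⋆ b ⋆ b ⋆ g(b, b) ⋆ j ⋆ j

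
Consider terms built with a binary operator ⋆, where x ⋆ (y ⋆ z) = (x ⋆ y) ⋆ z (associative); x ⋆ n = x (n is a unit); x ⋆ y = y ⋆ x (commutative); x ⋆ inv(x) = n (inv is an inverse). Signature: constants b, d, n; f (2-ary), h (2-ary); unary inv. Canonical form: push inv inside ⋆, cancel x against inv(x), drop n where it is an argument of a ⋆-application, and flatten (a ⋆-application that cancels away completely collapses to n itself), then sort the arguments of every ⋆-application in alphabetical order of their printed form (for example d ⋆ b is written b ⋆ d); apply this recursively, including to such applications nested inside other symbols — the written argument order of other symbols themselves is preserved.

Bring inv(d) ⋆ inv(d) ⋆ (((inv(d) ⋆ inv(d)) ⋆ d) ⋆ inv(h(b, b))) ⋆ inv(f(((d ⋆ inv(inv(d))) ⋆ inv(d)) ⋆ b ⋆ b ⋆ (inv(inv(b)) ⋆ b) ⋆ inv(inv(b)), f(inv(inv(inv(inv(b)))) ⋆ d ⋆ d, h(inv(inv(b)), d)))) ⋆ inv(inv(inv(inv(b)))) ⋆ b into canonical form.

Answer: b ⋆ b ⋆ inv(d) ⋆ inv(d) ⋆ inv(d) ⋆ inv(f(b ⋆ b ⋆ b ⋆ b ⋆ b ⋆ d, f(b ⋆ d ⋆ d, h(b, d)))) ⋆ inv(h(b, b))

Derivation:
Push inv inside:  distribute inv over ⋆ and collapse double inv
Collect terms:  inv(d) ⋆ inv(d) ⋆ inv(d) ⋆ inv(h(b, b)) ⋆ inv(f(b ⋆ b ⋆ b ⋆ b ⋆ b ⋆ d, f(b ⋆ d ⋆ d, h(b, d)))) ⋆ b ⋆ b
Order the arguments:  b ⋆ b ⋆ inv(d) ⋆ inv(d) ⋆ inv(d) ⋆ inv(f(b ⋆ b ⋆ b ⋆ b ⋆ b ⋆ d, f(b ⋆ d ⋆ d, h(b, d)))) ⋆ inv(h(b, b))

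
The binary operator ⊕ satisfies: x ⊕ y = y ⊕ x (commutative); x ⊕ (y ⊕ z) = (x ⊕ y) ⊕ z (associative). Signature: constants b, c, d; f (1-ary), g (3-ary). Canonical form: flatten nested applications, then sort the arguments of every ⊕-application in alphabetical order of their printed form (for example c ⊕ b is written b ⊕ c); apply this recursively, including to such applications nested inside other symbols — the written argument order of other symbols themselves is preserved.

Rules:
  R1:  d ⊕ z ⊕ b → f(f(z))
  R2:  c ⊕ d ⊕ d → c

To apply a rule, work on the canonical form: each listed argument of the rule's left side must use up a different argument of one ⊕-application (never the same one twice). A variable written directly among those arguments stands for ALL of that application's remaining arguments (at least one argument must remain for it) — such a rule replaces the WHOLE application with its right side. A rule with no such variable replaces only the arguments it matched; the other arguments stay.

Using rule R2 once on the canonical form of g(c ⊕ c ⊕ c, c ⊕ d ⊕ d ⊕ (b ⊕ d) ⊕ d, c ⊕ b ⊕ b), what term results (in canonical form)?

Answer: g(c ⊕ c ⊕ c, b ⊕ c ⊕ d ⊕ d, b ⊕ b ⊕ c)

Derivation:
Canonical form:  g(c ⊕ c ⊕ c, b ⊕ c ⊕ d ⊕ d ⊕ d ⊕ d, b ⊕ b ⊕ c)
Match R2:  consume c, d, d
Giving:  g(c ⊕ c ⊕ c, b ⊕ c ⊕ d ⊕ d, b ⊕ b ⊕ c)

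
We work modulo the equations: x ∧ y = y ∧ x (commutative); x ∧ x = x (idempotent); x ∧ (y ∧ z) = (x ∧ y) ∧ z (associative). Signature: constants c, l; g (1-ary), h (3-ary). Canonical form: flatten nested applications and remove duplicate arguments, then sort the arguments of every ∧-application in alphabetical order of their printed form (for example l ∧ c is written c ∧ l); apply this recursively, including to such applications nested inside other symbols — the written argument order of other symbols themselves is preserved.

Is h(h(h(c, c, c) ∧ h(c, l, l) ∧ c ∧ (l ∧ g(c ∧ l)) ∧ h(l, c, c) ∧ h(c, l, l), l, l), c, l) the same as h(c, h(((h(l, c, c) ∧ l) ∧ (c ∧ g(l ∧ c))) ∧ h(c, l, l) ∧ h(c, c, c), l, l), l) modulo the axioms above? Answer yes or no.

Answer: no — h(h(c ∧ g(c ∧ l) ∧ h(c, c, c) ∧ h(c, l, l) ∧ h(l, c, c) ∧ l, l, l), c, l) vs h(c, h(c ∧ g(c ∧ l) ∧ h(c, c, c) ∧ h(c, l, l) ∧ h(l, c, c) ∧ l, l, l), l)

Derivation:
Left:  h(h(h(c, c, c) ∧ h(c, l, l) ∧ c ∧ (l ∧ g(c ∧ l)) ∧ h(l, c, c) ∧ h(c, l, l), l, l), c, l)
  Descend into:  h(c, c, c) ∧ h(c, l, l) ∧ c ∧ (l ∧ g(c ∧ l)) ∧ h(l, c, c) ∧ h(c, l, l)
  Merge nested applications:  h(c, c, c) ∧ h(c, l, l) ∧ c ∧ l ∧ g(c ∧ l) ∧ h(l, c, c) ∧ h(c, l, l)
  Deduplicate:  drop duplicate h(c, l, l)
  Sort:  c ∧ g(c ∧ l) ∧ h(c, c, c) ∧ h(c, l, l) ∧ h(l, c, c) ∧ l
  Rebuild:  h(h(c ∧ g(c ∧ l) ∧ h(c, c, c) ∧ h(c, l, l) ∧ h(l, c, c) ∧ l, l, l), c, l)
Right:  h(c, h(((h(l, c, c) ∧ l) ∧ (c ∧ g(l ∧ c))) ∧ h(c, l, l) ∧ h(c, c, c), l, l), l)
  Work inside:  ((h(l, c, c) ∧ l) ∧ (c ∧ g(l ∧ c))) ∧ h(c, l, l) ∧ h(c, c, c)
  Flatten:  h(l, c, c) ∧ l ∧ c ∧ g(l ∧ c) ∧ h(c, l, l) ∧ h(c, c, c)
  Simplify inside:  g(l ∧ c)  →  g(c ∧ l)
  Sort:  c ∧ g(c ∧ l) ∧ h(c, c, c) ∧ h(c, l, l) ∧ h(l, c, c) ∧ l
  Rebuild:  h(c, h(c ∧ g(c ∧ l) ∧ h(c, c, c) ∧ h(c, l, l) ∧ h(l, c, c) ∧ l, l, l), l)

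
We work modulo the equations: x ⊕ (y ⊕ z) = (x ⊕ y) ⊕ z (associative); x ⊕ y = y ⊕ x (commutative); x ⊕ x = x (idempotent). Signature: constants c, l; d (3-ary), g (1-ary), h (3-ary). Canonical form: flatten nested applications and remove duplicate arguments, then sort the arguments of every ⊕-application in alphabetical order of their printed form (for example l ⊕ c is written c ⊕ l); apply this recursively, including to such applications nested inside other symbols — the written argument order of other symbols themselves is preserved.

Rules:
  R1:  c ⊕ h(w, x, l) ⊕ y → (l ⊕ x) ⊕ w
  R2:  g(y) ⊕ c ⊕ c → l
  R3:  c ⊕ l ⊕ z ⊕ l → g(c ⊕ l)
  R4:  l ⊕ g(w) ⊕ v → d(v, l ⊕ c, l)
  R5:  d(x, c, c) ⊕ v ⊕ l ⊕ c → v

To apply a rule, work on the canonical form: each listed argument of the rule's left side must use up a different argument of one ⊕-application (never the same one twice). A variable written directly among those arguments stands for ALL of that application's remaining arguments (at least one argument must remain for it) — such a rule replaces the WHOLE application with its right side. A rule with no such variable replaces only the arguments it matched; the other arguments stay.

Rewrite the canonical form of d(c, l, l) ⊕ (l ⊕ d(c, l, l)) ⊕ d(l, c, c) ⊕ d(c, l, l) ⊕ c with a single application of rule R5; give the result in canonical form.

Canonical form:  c ⊕ d(c, l, l) ⊕ d(l, c, c) ⊕ l
Match R5:  consume c, d(l, c, c), l;  v := d(c, l, l), x := l
The extension variable absorbs all remaining arguments, so the whole application is rewritten.
Giving:  d(c, l, l)

Answer: d(c, l, l)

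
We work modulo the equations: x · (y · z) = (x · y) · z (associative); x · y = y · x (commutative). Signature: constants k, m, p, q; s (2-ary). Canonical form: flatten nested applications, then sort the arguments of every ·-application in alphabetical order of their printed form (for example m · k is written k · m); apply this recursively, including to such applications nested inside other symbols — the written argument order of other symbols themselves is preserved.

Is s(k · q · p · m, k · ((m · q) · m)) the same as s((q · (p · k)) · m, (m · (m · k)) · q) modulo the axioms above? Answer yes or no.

Answer: yes — both canonical forms are s(k · m · p · q, k · m · m · q)

Derivation:
Left:  s(k · q · p · m, k · ((m · q) · m))
  Work inside:  k · ((m · q) · m)
  Flatten:  k · m · q · m
  Sort arguments:  k · m · m · q
  Rebuild:  s(k · m · p · q, k · m · m · q)
Right:  s((q · (p · k)) · m, (m · (m · k)) · q)
  Focus inside:  (m · (m · k)) · q
  Flatten:  m · m · k · q
  Sort:  k · m · m · q
  Reassemble:  s(k · m · p · q, k · m · m · q)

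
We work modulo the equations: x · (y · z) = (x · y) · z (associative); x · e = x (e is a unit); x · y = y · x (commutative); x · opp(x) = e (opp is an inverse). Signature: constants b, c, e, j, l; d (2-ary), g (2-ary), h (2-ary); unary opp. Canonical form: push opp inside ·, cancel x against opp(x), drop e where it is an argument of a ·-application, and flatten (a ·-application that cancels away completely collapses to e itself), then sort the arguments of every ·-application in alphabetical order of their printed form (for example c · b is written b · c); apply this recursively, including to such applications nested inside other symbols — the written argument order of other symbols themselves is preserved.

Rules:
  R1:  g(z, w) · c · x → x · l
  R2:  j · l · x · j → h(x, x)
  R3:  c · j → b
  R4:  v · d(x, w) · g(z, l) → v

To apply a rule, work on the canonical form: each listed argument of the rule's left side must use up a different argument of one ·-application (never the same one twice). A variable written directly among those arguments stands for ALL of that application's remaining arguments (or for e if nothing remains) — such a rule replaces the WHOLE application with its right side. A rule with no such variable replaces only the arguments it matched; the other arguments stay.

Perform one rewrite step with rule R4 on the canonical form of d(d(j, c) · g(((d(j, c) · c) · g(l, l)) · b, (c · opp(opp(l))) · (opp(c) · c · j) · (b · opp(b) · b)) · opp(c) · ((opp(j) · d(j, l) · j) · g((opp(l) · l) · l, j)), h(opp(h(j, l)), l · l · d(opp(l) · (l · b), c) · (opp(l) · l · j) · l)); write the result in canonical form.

Canonical form:  d(d(j, c) · d(j, l) · g(b · c · d(j, c) · g(l, l), b · c · j · l) · g(l, j) · opp(c), h(opp(h(j, l)), d(b, c) · j · l · l · l))
Apply R4:  consuming d(j, c), g(l, l);  v := b · c, w := c, x := j, z := l
Every leftover argument binds to the variable; the entire application is replaced.
New term:  d(d(j, c) · d(j, l) · g(b · c, b · c · j · l) · g(l, j) · opp(c), h(opp(h(j, l)), d(b, c) · j · l · l · l))

Answer: d(d(j, c) · d(j, l) · g(b · c, b · c · j · l) · g(l, j) · opp(c), h(opp(h(j, l)), d(b, c) · j · l · l · l))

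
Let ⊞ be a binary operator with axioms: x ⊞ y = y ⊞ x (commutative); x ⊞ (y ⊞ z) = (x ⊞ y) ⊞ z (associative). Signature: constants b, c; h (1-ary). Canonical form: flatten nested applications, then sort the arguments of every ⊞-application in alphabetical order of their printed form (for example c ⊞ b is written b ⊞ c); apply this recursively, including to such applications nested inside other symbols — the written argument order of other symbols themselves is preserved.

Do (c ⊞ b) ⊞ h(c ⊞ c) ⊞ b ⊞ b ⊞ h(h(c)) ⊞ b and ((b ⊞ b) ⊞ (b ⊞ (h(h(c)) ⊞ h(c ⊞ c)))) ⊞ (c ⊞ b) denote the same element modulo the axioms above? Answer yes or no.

Left:  (c ⊞ b) ⊞ h(c ⊞ c) ⊞ b ⊞ b ⊞ h(h(c)) ⊞ b
  Un-nest:  c ⊞ b ⊞ h(c ⊞ c) ⊞ b ⊞ b ⊞ h(h(c)) ⊞ b
  Sort arguments:  b ⊞ b ⊞ b ⊞ b ⊞ c ⊞ h(c ⊞ c) ⊞ h(h(c))
Right:  ((b ⊞ b) ⊞ (b ⊞ (h(h(c)) ⊞ h(c ⊞ c)))) ⊞ (c ⊞ b)
  Un-nest:  b ⊞ b ⊞ b ⊞ h(h(c)) ⊞ h(c ⊞ c) ⊞ c ⊞ b
  Sort:  b ⊞ b ⊞ b ⊞ b ⊞ c ⊞ h(c ⊞ c) ⊞ h(h(c))

Answer: yes — both canonical forms are b ⊞ b ⊞ b ⊞ b ⊞ c ⊞ h(c ⊞ c) ⊞ h(h(c))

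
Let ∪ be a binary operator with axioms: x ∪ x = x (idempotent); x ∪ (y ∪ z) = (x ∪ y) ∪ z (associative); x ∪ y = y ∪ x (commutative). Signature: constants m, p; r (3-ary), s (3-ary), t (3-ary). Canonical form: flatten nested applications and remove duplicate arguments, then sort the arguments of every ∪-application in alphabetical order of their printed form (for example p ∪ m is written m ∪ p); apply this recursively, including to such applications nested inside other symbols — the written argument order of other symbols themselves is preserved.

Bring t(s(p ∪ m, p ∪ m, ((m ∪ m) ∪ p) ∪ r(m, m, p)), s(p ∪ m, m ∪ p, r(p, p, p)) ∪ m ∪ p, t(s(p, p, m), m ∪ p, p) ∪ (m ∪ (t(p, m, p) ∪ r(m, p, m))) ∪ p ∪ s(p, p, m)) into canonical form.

Work inside:  t(s(p, p, m), m ∪ p, p) ∪ (m ∪ (t(p, m, p) ∪ r(m, p, m))) ∪ p ∪ s(p, p, m)
Merge nested applications:  t(s(p, p, m), m ∪ p, p) ∪ m ∪ t(p, m, p) ∪ r(m, p, m) ∪ p ∪ s(p, p, m)
Sort arguments:  m ∪ p ∪ r(m, p, m) ∪ s(p, p, m) ∪ t(p, m, p) ∪ t(s(p, p, m), m ∪ p, p)
Put back:  t(s(m ∪ p, m ∪ p, m ∪ p ∪ r(m, m, p)), m ∪ p ∪ s(m ∪ p, m ∪ p, r(p, p, p)), m ∪ p ∪ r(m, p, m) ∪ s(p, p, m) ∪ t(p, m, p) ∪ t(s(p, p, m), m ∪ p, p))

Answer: t(s(m ∪ p, m ∪ p, m ∪ p ∪ r(m, m, p)), m ∪ p ∪ s(m ∪ p, m ∪ p, r(p, p, p)), m ∪ p ∪ r(m, p, m) ∪ s(p, p, m) ∪ t(p, m, p) ∪ t(s(p, p, m), m ∪ p, p))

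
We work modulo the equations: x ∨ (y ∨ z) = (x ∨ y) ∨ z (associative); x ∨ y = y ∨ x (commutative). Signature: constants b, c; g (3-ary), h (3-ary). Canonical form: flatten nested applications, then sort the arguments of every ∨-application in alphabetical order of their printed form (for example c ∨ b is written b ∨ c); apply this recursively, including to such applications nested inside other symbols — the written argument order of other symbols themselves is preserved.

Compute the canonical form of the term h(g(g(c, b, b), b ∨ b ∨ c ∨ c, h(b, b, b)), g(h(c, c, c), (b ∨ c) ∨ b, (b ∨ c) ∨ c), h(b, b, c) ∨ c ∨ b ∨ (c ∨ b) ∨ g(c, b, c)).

Answer: h(g(g(c, b, b), b ∨ b ∨ c ∨ c, h(b, b, b)), g(h(c, c, c), b ∨ b ∨ c, b ∨ c ∨ c), b ∨ b ∨ c ∨ c ∨ g(c, b, c) ∨ h(b, b, c))

Derivation:
Focus inside:  h(b, b, c) ∨ c ∨ b ∨ (c ∨ b) ∨ g(c, b, c)
Un-nest:  h(b, b, c) ∨ c ∨ b ∨ c ∨ b ∨ g(c, b, c)
Sort:  b ∨ b ∨ c ∨ c ∨ g(c, b, c) ∨ h(b, b, c)
Rebuild:  h(g(g(c, b, b), b ∨ b ∨ c ∨ c, h(b, b, b)), g(h(c, c, c), b ∨ b ∨ c, b ∨ c ∨ c), b ∨ b ∨ c ∨ c ∨ g(c, b, c) ∨ h(b, b, c))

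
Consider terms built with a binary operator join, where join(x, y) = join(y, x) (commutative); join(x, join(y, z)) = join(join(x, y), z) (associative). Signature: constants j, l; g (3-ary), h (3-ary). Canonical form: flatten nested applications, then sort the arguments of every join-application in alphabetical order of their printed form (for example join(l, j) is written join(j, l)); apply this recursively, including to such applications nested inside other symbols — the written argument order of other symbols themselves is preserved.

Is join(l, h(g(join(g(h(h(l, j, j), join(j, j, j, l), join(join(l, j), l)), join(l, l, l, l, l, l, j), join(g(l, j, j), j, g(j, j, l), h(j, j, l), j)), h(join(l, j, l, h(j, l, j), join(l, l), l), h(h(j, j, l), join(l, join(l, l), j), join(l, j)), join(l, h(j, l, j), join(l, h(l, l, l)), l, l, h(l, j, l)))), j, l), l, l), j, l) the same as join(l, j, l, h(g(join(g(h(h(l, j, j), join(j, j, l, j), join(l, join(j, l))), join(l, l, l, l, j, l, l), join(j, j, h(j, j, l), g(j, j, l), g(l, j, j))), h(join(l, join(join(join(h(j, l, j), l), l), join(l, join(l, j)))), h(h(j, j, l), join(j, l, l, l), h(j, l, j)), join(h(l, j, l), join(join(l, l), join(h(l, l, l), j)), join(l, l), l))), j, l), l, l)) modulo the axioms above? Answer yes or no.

Answer: no — join(h(g(join(g(h(h(l, j, j), join(j, j, j, l), join(j, l, l)), join(j, l, l, l, l, l, l), join(g(j, j, l), g(l, j, j), h(j, j, l), j, j)), h(join(h(j, l, j), j, l, l, l, l, l), h(h(j, j, l), join(j, l, l, l), join(j, l)), join(h(j, l, j), h(l, j, l), h(l, l, l), l, l, l, l))), j, l), l, l), j, l, l) vs join(h(g(join(g(h(h(l, j, j), join(j, j, j, l), join(j, l, l)), join(j, l, l, l, l, l, l), join(g(j, j, l), g(l, j, j), h(j, j, l), j, j)), h(join(h(j, l, j), j, l, l, l, l, l), h(h(j, j, l), join(j, l, l, l), h(j, l, j)), join(h(l, j, l), h(l, l, l), j, l, l, l, l, l))), j, l), l, l), j, l, l)

Derivation:
Left:  join(l, h(g(join(g(h(h(l, j, j), join(j, j, j, l), join(join(l, j), l)), join(l, l, l, l, l, l, j), join(g(l, j, j), j, g(j, j, l), h(j, j, l), j)), h(join(l, j, l, h(j, l, j), join(l, l), l), h(h(j, j, l), join(l, join(l, l), j), join(l, j)), join(l, h(j, l, j), join(l, h(l, l, l)), l, l, h(l, j, l)))), j, l), l, l), j, l)
  Canonicalize subterm:  h(g(join(g(h(h(l, j, j), join(j, j, j, l), join(join(l, j), l)), join(l, l, l, l, l, l, j), join(g(l, j, j), j, g(j, j, l), h(j, j, l), j)), h(join(l, j, l, h(j, l, j), join(l, l), l), h(h(j, j, l), join(l, join(l, l), j), join(l, j)), join(l, h(j, l, j), join(l, h(l, l, l)), l, l, h(l, j, l)))), j, l), l, l)  →  h(g(join(g(h(h(l, j, j), join(j, j, j, l), join(j, l, l)), join(j, l, l, l, l, l, l), join(g(j, j, l), g(l, j, j), h(j, j, l), j, j)), h(join(h(j, l, j), j, l, l, l, l, l), h(h(j, j, l), join(j, l, l, l), join(j, l)), join(h(j, l, j), h(l, j, l), h(l, l, l), l, l, l, l))), j, l), l, l)
  Sort arguments:  join(h(g(join(g(h(h(l, j, j), join(j, j, j, l), join(j, l, l)), join(j, l, l, l, l, l, l), join(g(j, j, l), g(l, j, j), h(j, j, l), j, j)), h(join(h(j, l, j), j, l, l, l, l, l), h(h(j, j, l), join(j, l, l, l), join(j, l)), join(h(j, l, j), h(l, j, l), h(l, l, l), l, l, l, l))), j, l), l, l), j, l, l)
Right:  join(l, j, l, h(g(join(g(h(h(l, j, j), join(j, j, l, j), join(l, join(j, l))), join(l, l, l, l, j, l, l), join(j, j, h(j, j, l), g(j, j, l), g(l, j, j))), h(join(l, join(join(join(h(j, l, j), l), l), join(l, join(l, j)))), h(h(j, j, l), join(j, l, l, l), h(j, l, j)), join(h(l, j, l), join(join(l, l), join(h(l, l, l), j)), join(l, l), l))), j, l), l, l))
  Simplify inside:  h(g(join(g(h(h(l, j, j), join(j, j, l, j), join(l, join(j, l))), join(l, l, l, l, j, l, l), join(j, j, h(j, j, l), g(j, j, l), g(l, j, j))), h(join(l, join(join(join(h(j, l, j), l), l), join(l, join(l, j)))), h(h(j, j, l), join(j, l, l, l), h(j, l, j)), join(h(l, j, l), join(join(l, l), join(h(l, l, l), j)), join(l, l), l))), j, l), l, l)  →  h(g(join(g(h(h(l, j, j), join(j, j, j, l), join(j, l, l)), join(j, l, l, l, l, l, l), join(g(j, j, l), g(l, j, j), h(j, j, l), j, j)), h(join(h(j, l, j), j, l, l, l, l, l), h(h(j, j, l), join(j, l, l, l), h(j, l, j)), join(h(l, j, l), h(l, l, l), j, l, l, l, l, l))), j, l), l, l)
  Order the arguments:  join(h(g(join(g(h(h(l, j, j), join(j, j, j, l), join(j, l, l)), join(j, l, l, l, l, l, l), join(g(j, j, l), g(l, j, j), h(j, j, l), j, j)), h(join(h(j, l, j), j, l, l, l, l, l), h(h(j, j, l), join(j, l, l, l), h(j, l, j)), join(h(l, j, l), h(l, l, l), j, l, l, l, l, l))), j, l), l, l), j, l, l)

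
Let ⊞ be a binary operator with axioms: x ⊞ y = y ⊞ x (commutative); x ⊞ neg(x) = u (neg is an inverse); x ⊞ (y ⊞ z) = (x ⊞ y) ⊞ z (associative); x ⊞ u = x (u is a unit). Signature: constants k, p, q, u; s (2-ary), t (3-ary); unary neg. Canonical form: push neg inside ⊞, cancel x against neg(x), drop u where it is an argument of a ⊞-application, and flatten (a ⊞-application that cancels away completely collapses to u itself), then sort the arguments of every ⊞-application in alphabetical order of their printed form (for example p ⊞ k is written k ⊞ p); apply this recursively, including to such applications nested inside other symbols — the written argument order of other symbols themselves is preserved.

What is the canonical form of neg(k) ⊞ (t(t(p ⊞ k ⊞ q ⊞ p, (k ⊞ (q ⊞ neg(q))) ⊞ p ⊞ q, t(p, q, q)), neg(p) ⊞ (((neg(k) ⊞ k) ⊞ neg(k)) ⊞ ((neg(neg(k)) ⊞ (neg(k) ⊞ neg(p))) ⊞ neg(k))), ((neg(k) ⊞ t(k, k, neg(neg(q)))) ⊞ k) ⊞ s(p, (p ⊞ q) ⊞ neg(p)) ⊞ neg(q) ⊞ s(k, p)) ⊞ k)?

Push neg inside:  distribute neg over ⊞ and collapse double neg
Cancel inverse pairs:  k cancels
Combine occurrences:  t(t(k ⊞ p ⊞ p ⊞ q, k ⊞ p ⊞ q, t(p, q, q)), neg(k) ⊞ neg(k) ⊞ neg(p) ⊞ neg(p), neg(q) ⊞ s(k, p) ⊞ s(p, q) ⊞ t(k, k, q))

Answer: t(t(k ⊞ p ⊞ p ⊞ q, k ⊞ p ⊞ q, t(p, q, q)), neg(k) ⊞ neg(k) ⊞ neg(p) ⊞ neg(p), neg(q) ⊞ s(k, p) ⊞ s(p, q) ⊞ t(k, k, q))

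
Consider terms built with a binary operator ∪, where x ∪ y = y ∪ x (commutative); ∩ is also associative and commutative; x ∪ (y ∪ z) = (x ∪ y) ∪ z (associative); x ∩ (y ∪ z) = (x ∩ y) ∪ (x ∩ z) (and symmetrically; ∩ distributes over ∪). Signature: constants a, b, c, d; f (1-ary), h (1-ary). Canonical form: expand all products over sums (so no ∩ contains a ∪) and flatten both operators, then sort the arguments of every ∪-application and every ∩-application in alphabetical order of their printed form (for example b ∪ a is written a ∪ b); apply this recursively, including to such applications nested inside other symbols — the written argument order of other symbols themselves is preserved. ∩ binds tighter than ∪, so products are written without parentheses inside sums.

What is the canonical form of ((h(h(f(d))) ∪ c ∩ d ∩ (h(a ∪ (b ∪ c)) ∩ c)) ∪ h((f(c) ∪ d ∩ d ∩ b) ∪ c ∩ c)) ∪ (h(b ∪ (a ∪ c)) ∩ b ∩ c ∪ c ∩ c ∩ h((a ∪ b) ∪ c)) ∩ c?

Expand products over sums:  h(h(f(d))) ∪ c ∩ c ∩ d ∩ h(a ∪ b ∪ c) ∪ h(b ∩ d ∩ d ∪ c ∩ c ∪ f(c)) ∪ b ∩ c ∩ c ∩ h(a ∪ b ∪ c) ∪ c ∩ c ∩ c ∩ h(a ∪ b ∪ c)
Order the arguments:  b ∩ c ∩ c ∩ h(a ∪ b ∪ c) ∪ c ∩ c ∩ c ∩ h(a ∪ b ∪ c) ∪ c ∩ c ∩ d ∩ h(a ∪ b ∪ c) ∪ h(b ∩ d ∩ d ∪ c ∩ c ∪ f(c)) ∪ h(h(f(d)))

Answer: b ∩ c ∩ c ∩ h(a ∪ b ∪ c) ∪ c ∩ c ∩ c ∩ h(a ∪ b ∪ c) ∪ c ∩ c ∩ d ∩ h(a ∪ b ∪ c) ∪ h(b ∩ d ∩ d ∪ c ∩ c ∪ f(c)) ∪ h(h(f(d)))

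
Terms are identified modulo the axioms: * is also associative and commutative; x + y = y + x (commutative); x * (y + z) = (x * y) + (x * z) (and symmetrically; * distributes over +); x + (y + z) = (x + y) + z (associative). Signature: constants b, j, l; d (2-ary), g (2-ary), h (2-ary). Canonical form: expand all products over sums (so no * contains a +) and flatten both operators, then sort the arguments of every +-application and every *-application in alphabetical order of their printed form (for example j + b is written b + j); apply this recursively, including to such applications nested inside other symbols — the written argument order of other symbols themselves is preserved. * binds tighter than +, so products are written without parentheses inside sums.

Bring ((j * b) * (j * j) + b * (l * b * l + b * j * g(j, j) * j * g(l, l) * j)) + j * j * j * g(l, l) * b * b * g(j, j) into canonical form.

Answer: b * b * g(j, j) * g(l, l) * j * j * j + b * b * g(j, j) * g(l, l) * j * j * j + b * b * l * l + b * j * j * j

Derivation:
Distribute:  b * j * j * j + b * b * l * l + b * b * g(j, j) * g(l, l) * j * j * j + b * b * g(j, j) * g(l, l) * j * j * j
Order the arguments:  b * b * g(j, j) * g(l, l) * j * j * j + b * b * g(j, j) * g(l, l) * j * j * j + b * b * l * l + b * j * j * j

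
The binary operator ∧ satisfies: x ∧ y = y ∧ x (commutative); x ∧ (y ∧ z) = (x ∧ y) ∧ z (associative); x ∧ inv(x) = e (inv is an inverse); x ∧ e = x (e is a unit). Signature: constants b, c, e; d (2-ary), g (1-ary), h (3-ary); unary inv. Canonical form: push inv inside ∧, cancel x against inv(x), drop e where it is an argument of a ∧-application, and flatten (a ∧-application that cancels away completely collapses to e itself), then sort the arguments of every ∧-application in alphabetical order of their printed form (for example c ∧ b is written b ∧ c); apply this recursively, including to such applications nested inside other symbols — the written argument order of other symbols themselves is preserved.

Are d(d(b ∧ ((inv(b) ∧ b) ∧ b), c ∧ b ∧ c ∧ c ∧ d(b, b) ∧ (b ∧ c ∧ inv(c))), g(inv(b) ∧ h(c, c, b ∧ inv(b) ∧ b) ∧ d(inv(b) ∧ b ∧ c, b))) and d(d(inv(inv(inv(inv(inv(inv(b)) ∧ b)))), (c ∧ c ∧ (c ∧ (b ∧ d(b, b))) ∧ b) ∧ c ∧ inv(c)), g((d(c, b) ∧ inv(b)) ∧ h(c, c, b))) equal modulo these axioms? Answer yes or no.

Answer: yes — both canonical forms are d(d(b ∧ b, b ∧ b ∧ c ∧ c ∧ c ∧ d(b, b)), g(d(c, b) ∧ h(c, c, b) ∧ inv(b)))

Derivation:
Left:  d(d(b ∧ ((inv(b) ∧ b) ∧ b), c ∧ b ∧ c ∧ c ∧ d(b, b) ∧ (b ∧ c ∧ inv(c))), g(inv(b) ∧ h(c, c, b ∧ inv(b) ∧ b) ∧ d(inv(b) ∧ b ∧ c, b)))
  Work inside:  inv(b) ∧ h(c, c, b ∧ inv(b) ∧ b) ∧ d(inv(b) ∧ b ∧ c, b)
  Collect terms:  inv(b) ∧ h(c, c, b) ∧ d(c, b)
  Order the arguments:  d(c, b) ∧ h(c, c, b) ∧ inv(b)
  Put back:  d(d(b ∧ b, b ∧ b ∧ c ∧ c ∧ c ∧ d(b, b)), g(d(c, b) ∧ h(c, c, b) ∧ inv(b)))
Right:  d(d(inv(inv(inv(inv(inv(inv(b)) ∧ b)))), (c ∧ c ∧ (c ∧ (b ∧ d(b, b))) ∧ b) ∧ c ∧ inv(c)), g((d(c, b) ∧ inv(b)) ∧ h(c, c, b)))
  Work inside:  (c ∧ c ∧ (c ∧ (b ∧ d(b, b))) ∧ b) ∧ c ∧ inv(c)
  Collect terms:  c ∧ c ∧ c ∧ b ∧ b ∧ d(b, b)
  Sort:  b ∧ b ∧ c ∧ c ∧ c ∧ d(b, b)
  Rebuild:  d(d(b ∧ b, b ∧ b ∧ c ∧ c ∧ c ∧ d(b, b)), g(d(c, b) ∧ h(c, c, b) ∧ inv(b)))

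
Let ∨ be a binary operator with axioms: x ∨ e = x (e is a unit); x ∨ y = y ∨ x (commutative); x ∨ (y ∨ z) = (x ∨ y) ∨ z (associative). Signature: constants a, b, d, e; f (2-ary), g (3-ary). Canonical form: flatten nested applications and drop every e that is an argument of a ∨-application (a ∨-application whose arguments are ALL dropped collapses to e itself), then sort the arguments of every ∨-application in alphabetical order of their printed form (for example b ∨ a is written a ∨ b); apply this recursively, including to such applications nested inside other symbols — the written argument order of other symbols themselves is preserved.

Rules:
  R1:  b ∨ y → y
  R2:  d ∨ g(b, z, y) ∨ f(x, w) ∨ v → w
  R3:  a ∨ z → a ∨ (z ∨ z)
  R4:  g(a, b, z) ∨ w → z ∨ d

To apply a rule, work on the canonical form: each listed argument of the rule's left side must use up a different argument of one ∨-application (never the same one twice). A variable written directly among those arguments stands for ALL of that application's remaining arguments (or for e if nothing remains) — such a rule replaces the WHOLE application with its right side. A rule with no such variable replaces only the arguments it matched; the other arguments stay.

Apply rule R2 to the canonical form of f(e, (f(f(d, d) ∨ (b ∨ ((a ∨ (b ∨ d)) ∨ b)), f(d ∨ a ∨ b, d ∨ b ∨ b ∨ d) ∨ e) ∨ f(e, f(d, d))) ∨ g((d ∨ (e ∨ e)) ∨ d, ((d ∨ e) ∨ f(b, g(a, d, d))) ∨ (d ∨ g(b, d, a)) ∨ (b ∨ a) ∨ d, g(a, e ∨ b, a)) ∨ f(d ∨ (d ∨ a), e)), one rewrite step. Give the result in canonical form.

Canonical form:  f(e, f(a ∨ b ∨ b ∨ b ∨ d ∨ f(d, d), f(a ∨ b ∨ d, b ∨ b ∨ d ∨ d)) ∨ f(a ∨ d ∨ d, e) ∨ f(e, f(d, d)) ∨ g(d ∨ d, a ∨ b ∨ d ∨ d ∨ d ∨ f(b, g(a, d, d)) ∨ g(b, d, a), g(a, b, a)))
Match R2:  consume d, f(b, g(a, d, d)), g(b, d, a);  v := a ∨ b ∨ d ∨ d, w := g(a, d, d), x := b, y := a, z := d
The extension variable absorbs all remaining arguments, so the whole application is rewritten.
New term:  f(e, f(a ∨ b ∨ b ∨ b ∨ d ∨ f(d, d), f(a ∨ b ∨ d, b ∨ b ∨ d ∨ d)) ∨ f(a ∨ d ∨ d, e) ∨ f(e, f(d, d)) ∨ g(d ∨ d, g(a, d, d), g(a, b, a)))

Answer: f(e, f(a ∨ b ∨ b ∨ b ∨ d ∨ f(d, d), f(a ∨ b ∨ d, b ∨ b ∨ d ∨ d)) ∨ f(a ∨ d ∨ d, e) ∨ f(e, f(d, d)) ∨ g(d ∨ d, g(a, d, d), g(a, b, a)))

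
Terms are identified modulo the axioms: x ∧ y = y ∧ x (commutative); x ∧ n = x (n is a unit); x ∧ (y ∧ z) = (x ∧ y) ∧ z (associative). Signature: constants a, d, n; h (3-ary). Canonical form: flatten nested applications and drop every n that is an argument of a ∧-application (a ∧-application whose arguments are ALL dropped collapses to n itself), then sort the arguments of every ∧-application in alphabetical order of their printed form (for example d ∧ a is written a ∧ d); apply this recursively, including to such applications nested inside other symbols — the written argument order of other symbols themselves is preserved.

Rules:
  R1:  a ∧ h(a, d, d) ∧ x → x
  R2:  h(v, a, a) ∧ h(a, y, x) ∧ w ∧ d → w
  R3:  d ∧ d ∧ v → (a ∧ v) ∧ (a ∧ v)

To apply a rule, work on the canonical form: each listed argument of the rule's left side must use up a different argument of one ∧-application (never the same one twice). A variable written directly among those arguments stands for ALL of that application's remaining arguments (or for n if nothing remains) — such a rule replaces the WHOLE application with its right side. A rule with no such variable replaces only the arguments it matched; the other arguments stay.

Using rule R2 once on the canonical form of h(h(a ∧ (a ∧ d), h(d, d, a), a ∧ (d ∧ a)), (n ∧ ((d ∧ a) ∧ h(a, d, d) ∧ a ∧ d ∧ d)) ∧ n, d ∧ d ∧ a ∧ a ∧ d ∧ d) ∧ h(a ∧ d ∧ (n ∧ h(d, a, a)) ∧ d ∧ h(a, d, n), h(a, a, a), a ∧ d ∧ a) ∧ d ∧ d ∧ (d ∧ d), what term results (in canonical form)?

Canonical form:  d ∧ d ∧ d ∧ d ∧ h(a ∧ d ∧ d ∧ h(a, d, n) ∧ h(d, a, a), h(a, a, a), a ∧ a ∧ d) ∧ h(h(a ∧ a ∧ d, h(d, d, a), a ∧ a ∧ d), a ∧ a ∧ d ∧ d ∧ d ∧ h(a, d, d), a ∧ a ∧ d ∧ d ∧ d ∧ d)
Match R2:  consume d, h(a, d, n), h(d, a, a);  v := d, w := a ∧ d, x := n, y := d
The variable takes the whole remainder — replace the entire application.
New term:  d ∧ d ∧ d ∧ d ∧ h(a ∧ d, h(a, a, a), a ∧ a ∧ d) ∧ h(h(a ∧ a ∧ d, h(d, d, a), a ∧ a ∧ d), a ∧ a ∧ d ∧ d ∧ d ∧ h(a, d, d), a ∧ a ∧ d ∧ d ∧ d ∧ d)

Answer: d ∧ d ∧ d ∧ d ∧ h(a ∧ d, h(a, a, a), a ∧ a ∧ d) ∧ h(h(a ∧ a ∧ d, h(d, d, a), a ∧ a ∧ d), a ∧ a ∧ d ∧ d ∧ d ∧ h(a, d, d), a ∧ a ∧ d ∧ d ∧ d ∧ d)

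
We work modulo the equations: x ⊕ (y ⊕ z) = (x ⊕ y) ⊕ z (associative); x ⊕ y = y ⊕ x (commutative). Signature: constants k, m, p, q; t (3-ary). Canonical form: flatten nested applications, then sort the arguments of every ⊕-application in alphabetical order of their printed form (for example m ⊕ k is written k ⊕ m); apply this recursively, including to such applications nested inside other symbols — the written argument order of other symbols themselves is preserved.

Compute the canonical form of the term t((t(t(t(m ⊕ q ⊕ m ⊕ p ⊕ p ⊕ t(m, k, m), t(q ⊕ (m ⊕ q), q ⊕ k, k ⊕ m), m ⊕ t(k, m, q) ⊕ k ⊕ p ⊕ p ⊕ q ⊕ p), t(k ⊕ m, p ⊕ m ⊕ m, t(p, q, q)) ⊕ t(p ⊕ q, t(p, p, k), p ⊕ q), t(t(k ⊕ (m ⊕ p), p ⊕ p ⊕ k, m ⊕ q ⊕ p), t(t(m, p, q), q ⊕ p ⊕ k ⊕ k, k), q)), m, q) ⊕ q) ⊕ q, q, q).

Focus inside:  (t(t(t(m ⊕ q ⊕ m ⊕ p ⊕ p ⊕ t(m, k, m), t(q ⊕ (m ⊕ q), q ⊕ k, k ⊕ m), m ⊕ t(k, m, q) ⊕ k ⊕ p ⊕ p ⊕ q ⊕ p), t(k ⊕ m, p ⊕ m ⊕ m, t(p, q, q)) ⊕ t(p ⊕ q, t(p, p, k), p ⊕ q), t(t(k ⊕ (m ⊕ p), p ⊕ p ⊕ k, m ⊕ q ⊕ p), t(t(m, p, q), q ⊕ p ⊕ k ⊕ k, k), q)), m, q) ⊕ q) ⊕ q
Un-nest:  t(t(t(m ⊕ q ⊕ m ⊕ p ⊕ p ⊕ t(m, k, m), t(q ⊕ (m ⊕ q), q ⊕ k, k ⊕ m), m ⊕ t(k, m, q) ⊕ k ⊕ p ⊕ p ⊕ q ⊕ p), t(k ⊕ m, p ⊕ m ⊕ m, t(p, q, q)) ⊕ t(p ⊕ q, t(p, p, k), p ⊕ q), t(t(k ⊕ (m ⊕ p), p ⊕ p ⊕ k, m ⊕ q ⊕ p), t(t(m, p, q), q ⊕ p ⊕ k ⊕ k, k), q)), m, q) ⊕ q ⊕ q
Simplify inside:  t(t(t(m ⊕ q ⊕ m ⊕ p ⊕ p ⊕ t(m, k, m), t(q ⊕ (m ⊕ q), q ⊕ k, k ⊕ m), m ⊕ t(k, m, q) ⊕ k ⊕ p ⊕ p ⊕ q ⊕ p), t(k ⊕ m, p ⊕ m ⊕ m, t(p, q, q)) ⊕ t(p ⊕ q, t(p, p, k), p ⊕ q), t(t(k ⊕ (m ⊕ p), p ⊕ p ⊕ k, m ⊕ q ⊕ p), t(t(m, p, q), q ⊕ p ⊕ k ⊕ k, k), q)), m, q)  →  t(t(t(m ⊕ m ⊕ p ⊕ p ⊕ q ⊕ t(m, k, m), t(m ⊕ q ⊕ q, k ⊕ q, k ⊕ m), k ⊕ m ⊕ p ⊕ p ⊕ p ⊕ q ⊕ t(k, m, q)), t(k ⊕ m, m ⊕ m ⊕ p, t(p, q, q)) ⊕ t(p ⊕ q, t(p, p, k), p ⊕ q), t(t(k ⊕ m ⊕ p, k ⊕ p ⊕ p, m ⊕ p ⊕ q), t(t(m, p, q), k ⊕ k ⊕ p ⊕ q, k), q)), m, q)
Order the arguments:  q ⊕ q ⊕ t(t(t(m ⊕ m ⊕ p ⊕ p ⊕ q ⊕ t(m, k, m), t(m ⊕ q ⊕ q, k ⊕ q, k ⊕ m), k ⊕ m ⊕ p ⊕ p ⊕ p ⊕ q ⊕ t(k, m, q)), t(k ⊕ m, m ⊕ m ⊕ p, t(p, q, q)) ⊕ t(p ⊕ q, t(p, p, k), p ⊕ q), t(t(k ⊕ m ⊕ p, k ⊕ p ⊕ p, m ⊕ p ⊕ q), t(t(m, p, q), k ⊕ k ⊕ p ⊕ q, k), q)), m, q)
Put back:  t(q ⊕ q ⊕ t(t(t(m ⊕ m ⊕ p ⊕ p ⊕ q ⊕ t(m, k, m), t(m ⊕ q ⊕ q, k ⊕ q, k ⊕ m), k ⊕ m ⊕ p ⊕ p ⊕ p ⊕ q ⊕ t(k, m, q)), t(k ⊕ m, m ⊕ m ⊕ p, t(p, q, q)) ⊕ t(p ⊕ q, t(p, p, k), p ⊕ q), t(t(k ⊕ m ⊕ p, k ⊕ p ⊕ p, m ⊕ p ⊕ q), t(t(m, p, q), k ⊕ k ⊕ p ⊕ q, k), q)), m, q), q, q)

Answer: t(q ⊕ q ⊕ t(t(t(m ⊕ m ⊕ p ⊕ p ⊕ q ⊕ t(m, k, m), t(m ⊕ q ⊕ q, k ⊕ q, k ⊕ m), k ⊕ m ⊕ p ⊕ p ⊕ p ⊕ q ⊕ t(k, m, q)), t(k ⊕ m, m ⊕ m ⊕ p, t(p, q, q)) ⊕ t(p ⊕ q, t(p, p, k), p ⊕ q), t(t(k ⊕ m ⊕ p, k ⊕ p ⊕ p, m ⊕ p ⊕ q), t(t(m, p, q), k ⊕ k ⊕ p ⊕ q, k), q)), m, q), q, q)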